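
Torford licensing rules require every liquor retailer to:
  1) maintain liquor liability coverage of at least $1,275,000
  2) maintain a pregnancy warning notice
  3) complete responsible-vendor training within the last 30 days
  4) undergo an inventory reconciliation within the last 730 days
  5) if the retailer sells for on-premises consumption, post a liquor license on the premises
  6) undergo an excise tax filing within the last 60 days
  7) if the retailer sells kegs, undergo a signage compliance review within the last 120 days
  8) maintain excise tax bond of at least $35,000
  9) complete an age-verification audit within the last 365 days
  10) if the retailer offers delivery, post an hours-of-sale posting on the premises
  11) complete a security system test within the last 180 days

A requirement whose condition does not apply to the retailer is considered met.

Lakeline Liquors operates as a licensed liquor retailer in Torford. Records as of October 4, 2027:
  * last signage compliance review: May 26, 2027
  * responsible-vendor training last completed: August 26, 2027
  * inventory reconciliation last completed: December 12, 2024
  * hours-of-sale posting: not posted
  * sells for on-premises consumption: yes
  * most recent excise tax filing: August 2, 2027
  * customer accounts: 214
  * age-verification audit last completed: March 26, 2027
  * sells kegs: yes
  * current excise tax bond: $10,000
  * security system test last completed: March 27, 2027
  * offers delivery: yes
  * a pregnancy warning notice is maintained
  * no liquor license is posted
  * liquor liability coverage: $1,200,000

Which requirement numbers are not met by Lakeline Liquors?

1. liquor liability coverage $1,200,000 < $1,275,000 → not met
2. pregnancy warning notice present → met
3. responsible-vendor training 39 days ago vs limit 30 → not met
4. inventory reconciliation 1026 days ago vs limit 730 → not met
5. condition 'sells for on-premises consumption' holds; liquor license absent → not met
6. excise tax filing 63 days ago vs limit 60 → not met
7. condition 'sells kegs' holds; signage compliance review 131 days ago vs limit 120 → not met
8. excise tax bond $10,000 < $35,000 → not met
9. age-verification audit 192 days ago vs limit 365 → met
10. condition 'offers delivery' holds; hours-of-sale posting absent → not met
11. security system test 191 days ago vs limit 180 → not met
Not met: 1, 3, 4, 5, 6, 7, 8, 10, 11

1, 3, 4, 5, 6, 7, 8, 10, 11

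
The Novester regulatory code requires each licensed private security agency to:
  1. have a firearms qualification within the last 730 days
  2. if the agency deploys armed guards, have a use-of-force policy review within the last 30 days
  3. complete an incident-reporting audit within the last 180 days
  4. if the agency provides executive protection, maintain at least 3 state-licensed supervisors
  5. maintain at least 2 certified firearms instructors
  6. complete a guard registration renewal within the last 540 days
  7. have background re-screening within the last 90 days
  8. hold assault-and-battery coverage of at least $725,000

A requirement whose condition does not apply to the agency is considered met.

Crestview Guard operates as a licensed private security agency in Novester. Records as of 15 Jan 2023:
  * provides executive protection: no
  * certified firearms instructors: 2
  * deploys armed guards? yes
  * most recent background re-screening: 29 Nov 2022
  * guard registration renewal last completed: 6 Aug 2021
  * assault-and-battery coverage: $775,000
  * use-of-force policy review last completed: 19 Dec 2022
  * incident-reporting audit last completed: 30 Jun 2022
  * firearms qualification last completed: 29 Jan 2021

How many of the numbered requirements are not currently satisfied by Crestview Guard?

1. firearms qualification 716 days ago vs limit 730 → met
2. condition 'deploys armed guards' holds; use-of-force policy review 27 days ago vs limit 30 → met
3. incident-reporting audit 199 days ago vs limit 180 → not met
4. condition 'provides executive protection' does not hold → requirement n/a → met
5. certified firearms instructors 2 ≥ 2 → met
6. guard registration renewal 527 days ago vs limit 540 → met
7. background re-screening 47 days ago vs limit 90 → met
8. assault-and-battery coverage $775,000 ≥ $725,000 → met
Not met: 1 of 8

1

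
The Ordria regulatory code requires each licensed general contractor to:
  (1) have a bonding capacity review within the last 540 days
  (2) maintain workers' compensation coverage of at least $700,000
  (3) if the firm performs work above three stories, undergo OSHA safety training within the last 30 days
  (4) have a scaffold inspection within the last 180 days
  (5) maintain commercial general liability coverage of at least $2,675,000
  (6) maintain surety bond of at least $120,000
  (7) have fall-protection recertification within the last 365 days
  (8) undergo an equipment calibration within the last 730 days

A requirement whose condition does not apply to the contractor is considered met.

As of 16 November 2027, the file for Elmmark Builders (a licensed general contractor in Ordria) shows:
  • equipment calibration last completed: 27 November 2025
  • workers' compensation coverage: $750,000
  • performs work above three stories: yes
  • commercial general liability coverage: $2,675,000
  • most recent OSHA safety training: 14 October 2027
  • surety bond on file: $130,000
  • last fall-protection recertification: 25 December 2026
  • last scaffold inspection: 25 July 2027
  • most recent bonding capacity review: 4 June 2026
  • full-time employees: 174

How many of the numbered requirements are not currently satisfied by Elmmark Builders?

1. bonding capacity review 530 days ago vs limit 540 → met
2. workers' compensation coverage $750,000 ≥ $700,000 → met
3. condition 'performs work above three stories' holds; OSHA safety training 33 days ago vs limit 30 → not met
4. scaffold inspection 114 days ago vs limit 180 → met
5. commercial general liability coverage $2,675,000 ≥ $2,675,000 → met
6. surety bond $130,000 ≥ $120,000 → met
7. fall-protection recertification 326 days ago vs limit 365 → met
8. equipment calibration 719 days ago vs limit 730 → met
Not met: 1 of 8

1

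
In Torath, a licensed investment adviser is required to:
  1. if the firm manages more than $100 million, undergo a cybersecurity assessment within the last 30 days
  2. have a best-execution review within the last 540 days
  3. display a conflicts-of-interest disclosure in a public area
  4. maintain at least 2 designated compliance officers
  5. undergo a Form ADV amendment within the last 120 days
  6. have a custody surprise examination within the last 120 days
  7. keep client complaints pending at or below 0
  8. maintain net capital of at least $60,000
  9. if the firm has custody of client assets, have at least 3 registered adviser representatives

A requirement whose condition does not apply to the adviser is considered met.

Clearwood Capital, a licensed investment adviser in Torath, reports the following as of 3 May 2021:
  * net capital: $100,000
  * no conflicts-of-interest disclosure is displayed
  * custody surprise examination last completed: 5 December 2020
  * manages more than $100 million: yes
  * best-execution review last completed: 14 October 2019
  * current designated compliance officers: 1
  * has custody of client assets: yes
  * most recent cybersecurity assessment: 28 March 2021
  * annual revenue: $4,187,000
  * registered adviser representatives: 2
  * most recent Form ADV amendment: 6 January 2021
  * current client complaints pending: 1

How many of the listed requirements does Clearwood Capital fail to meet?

1. condition 'manages more than $100 million' holds; cybersecurity assessment 36 days ago vs limit 30 → not met
2. best-execution review 567 days ago vs limit 540 → not met
3. conflicts-of-interest disclosure absent → not met
4. designated compliance officers 1 < 2 → not met
5. Form ADV amendment 117 days ago vs limit 120 → met
6. custody surprise examination 149 days ago vs limit 120 → not met
7. client complaints pending 1 > 0 → not met
8. net capital $100,000 ≥ $60,000 → met
9. condition 'has custody of client assets' holds; registered adviser representatives 2 < 3 → not met
Not met: 7 of 9

7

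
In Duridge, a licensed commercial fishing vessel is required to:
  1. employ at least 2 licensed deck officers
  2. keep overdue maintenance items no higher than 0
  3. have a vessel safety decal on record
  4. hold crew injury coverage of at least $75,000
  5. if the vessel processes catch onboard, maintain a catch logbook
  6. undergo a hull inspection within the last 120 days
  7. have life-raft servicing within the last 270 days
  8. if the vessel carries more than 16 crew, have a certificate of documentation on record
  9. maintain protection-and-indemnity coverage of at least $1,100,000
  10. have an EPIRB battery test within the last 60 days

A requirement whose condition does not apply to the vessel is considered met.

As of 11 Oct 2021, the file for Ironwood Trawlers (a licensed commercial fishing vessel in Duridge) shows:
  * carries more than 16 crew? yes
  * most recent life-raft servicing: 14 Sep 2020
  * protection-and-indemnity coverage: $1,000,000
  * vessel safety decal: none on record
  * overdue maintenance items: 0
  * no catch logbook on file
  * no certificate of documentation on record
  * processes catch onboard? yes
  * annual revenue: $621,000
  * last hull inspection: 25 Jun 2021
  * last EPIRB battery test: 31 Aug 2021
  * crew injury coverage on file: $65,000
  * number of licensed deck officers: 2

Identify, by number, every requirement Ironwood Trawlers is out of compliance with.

1. licensed deck officers 2 ≥ 2 → met
2. overdue maintenance items 0 ≤ 0 → met
3. vessel safety decal absent → not met
4. crew injury coverage $65,000 < $75,000 → not met
5. condition 'processes catch onboard' holds; catch logbook absent → not met
6. hull inspection 108 days ago vs limit 120 → met
7. life-raft servicing 392 days ago vs limit 270 → not met
8. condition 'carries more than 16 crew' holds; certificate of documentation absent → not met
9. protection-and-indemnity coverage $1,000,000 < $1,100,000 → not met
10. EPIRB battery test 41 days ago vs limit 60 → met
Not met: 3, 4, 5, 7, 8, 9

3, 4, 5, 7, 8, 9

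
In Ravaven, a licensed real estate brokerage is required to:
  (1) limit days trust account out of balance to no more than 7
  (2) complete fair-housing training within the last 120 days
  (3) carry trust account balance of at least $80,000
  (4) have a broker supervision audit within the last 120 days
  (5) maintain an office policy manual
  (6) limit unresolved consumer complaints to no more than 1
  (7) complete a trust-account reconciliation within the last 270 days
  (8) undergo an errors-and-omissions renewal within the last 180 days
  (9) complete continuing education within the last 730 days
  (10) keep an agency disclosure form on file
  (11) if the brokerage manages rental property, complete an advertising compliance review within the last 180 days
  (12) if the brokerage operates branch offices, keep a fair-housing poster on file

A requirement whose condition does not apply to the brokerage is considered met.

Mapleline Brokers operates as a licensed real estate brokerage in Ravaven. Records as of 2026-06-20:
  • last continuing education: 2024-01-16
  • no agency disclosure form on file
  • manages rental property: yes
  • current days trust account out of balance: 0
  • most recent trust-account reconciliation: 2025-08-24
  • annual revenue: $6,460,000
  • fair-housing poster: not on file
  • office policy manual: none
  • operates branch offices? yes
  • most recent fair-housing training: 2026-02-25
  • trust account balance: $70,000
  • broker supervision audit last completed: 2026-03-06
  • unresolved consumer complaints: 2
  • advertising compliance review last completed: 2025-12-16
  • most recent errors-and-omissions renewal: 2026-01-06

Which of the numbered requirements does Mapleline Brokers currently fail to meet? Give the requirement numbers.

1. days trust account out of balance 0 ≤ 7 → met
2. fair-housing training 115 days ago vs limit 120 → met
3. trust account balance $70,000 < $80,000 → not met
4. broker supervision audit 106 days ago vs limit 120 → met
5. office policy manual absent → not met
6. unresolved consumer complaints 2 > 1 → not met
7. trust-account reconciliation 300 days ago vs limit 270 → not met
8. errors-and-omissions renewal 165 days ago vs limit 180 → met
9. continuing education 886 days ago vs limit 730 → not met
10. agency disclosure form absent → not met
11. condition 'manages rental property' holds; advertising compliance review 186 days ago vs limit 180 → not met
12. condition 'operates branch offices' holds; fair-housing poster absent → not met
Not met: 3, 5, 6, 7, 9, 10, 11, 12

3, 5, 6, 7, 9, 10, 11, 12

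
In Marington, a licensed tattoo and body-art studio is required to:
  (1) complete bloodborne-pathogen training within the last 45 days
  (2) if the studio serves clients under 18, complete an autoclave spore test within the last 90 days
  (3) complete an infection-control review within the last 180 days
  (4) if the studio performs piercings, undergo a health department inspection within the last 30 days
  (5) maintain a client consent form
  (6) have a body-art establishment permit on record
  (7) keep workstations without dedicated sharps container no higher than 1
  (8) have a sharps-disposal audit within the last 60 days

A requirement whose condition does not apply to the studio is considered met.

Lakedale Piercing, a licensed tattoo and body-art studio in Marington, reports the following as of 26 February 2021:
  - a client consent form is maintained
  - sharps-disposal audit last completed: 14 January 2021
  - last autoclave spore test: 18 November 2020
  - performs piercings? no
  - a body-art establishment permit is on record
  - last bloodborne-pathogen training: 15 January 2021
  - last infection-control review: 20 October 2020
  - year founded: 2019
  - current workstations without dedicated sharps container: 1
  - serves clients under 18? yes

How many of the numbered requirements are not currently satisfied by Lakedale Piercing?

1

1. bloodborne-pathogen training 42 days ago vs limit 45 → met
2. condition 'serves clients under 18' holds; autoclave spore test 100 days ago vs limit 90 → not met
3. infection-control review 129 days ago vs limit 180 → met
4. condition 'performs piercings' does not hold → requirement n/a → met
5. client consent form present → met
6. body-art establishment permit present → met
7. workstations without dedicated sharps container 1 ≤ 1 → met
8. sharps-disposal audit 43 days ago vs limit 60 → met
Not met: 1 of 8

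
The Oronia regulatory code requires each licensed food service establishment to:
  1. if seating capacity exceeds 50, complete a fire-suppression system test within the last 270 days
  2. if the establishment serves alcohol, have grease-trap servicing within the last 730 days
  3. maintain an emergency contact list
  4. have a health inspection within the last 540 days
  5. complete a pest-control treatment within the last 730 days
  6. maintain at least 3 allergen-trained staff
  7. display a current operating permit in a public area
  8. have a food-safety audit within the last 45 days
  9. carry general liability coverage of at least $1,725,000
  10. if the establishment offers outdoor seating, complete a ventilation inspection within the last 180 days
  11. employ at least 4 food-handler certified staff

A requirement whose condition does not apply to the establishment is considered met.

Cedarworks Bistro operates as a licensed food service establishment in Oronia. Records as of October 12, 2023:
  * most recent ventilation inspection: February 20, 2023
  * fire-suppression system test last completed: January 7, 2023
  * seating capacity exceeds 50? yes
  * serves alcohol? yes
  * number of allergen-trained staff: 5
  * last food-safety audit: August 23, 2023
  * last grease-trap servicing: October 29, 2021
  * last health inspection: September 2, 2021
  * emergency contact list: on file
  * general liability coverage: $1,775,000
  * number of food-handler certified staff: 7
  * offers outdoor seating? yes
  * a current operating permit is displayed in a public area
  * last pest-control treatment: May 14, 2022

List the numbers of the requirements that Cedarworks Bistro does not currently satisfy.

1. condition 'seating capacity exceeds 50' holds; fire-suppression system test 278 days ago vs limit 270 → not met
2. condition 'serves alcohol' holds; grease-trap servicing 713 days ago vs limit 730 → met
3. emergency contact list present → met
4. health inspection 770 days ago vs limit 540 → not met
5. pest-control treatment 516 days ago vs limit 730 → met
6. allergen-trained staff 5 ≥ 3 → met
7. current operating permit present → met
8. food-safety audit 50 days ago vs limit 45 → not met
9. general liability coverage $1,775,000 ≥ $1,725,000 → met
10. condition 'offers outdoor seating' holds; ventilation inspection 234 days ago vs limit 180 → not met
11. food-handler certified staff 7 ≥ 4 → met
Not met: 1, 4, 8, 10

1, 4, 8, 10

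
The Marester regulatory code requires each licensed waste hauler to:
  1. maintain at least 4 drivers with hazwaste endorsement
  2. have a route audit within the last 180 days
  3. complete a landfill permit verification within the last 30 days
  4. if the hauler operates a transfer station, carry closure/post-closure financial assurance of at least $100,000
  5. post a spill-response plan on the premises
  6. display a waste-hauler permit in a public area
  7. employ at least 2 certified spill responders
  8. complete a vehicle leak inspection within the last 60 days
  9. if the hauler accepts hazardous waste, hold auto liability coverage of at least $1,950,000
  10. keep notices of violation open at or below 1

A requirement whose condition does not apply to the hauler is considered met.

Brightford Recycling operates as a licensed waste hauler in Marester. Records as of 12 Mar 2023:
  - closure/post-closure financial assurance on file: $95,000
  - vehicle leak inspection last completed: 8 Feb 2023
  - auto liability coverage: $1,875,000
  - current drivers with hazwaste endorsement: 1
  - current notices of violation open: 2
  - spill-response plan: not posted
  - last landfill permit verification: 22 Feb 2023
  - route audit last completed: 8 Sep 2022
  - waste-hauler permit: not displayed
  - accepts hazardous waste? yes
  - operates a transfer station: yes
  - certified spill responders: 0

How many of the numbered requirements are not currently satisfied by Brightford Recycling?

1. drivers with hazwaste endorsement 1 < 4 → not met
2. route audit 185 days ago vs limit 180 → not met
3. landfill permit verification 18 days ago vs limit 30 → met
4. condition 'operates a transfer station' holds; closure/post-closure financial assurance $95,000 < $100,000 → not met
5. spill-response plan absent → not met
6. waste-hauler permit absent → not met
7. certified spill responders 0 < 2 → not met
8. vehicle leak inspection 32 days ago vs limit 60 → met
9. condition 'accepts hazardous waste' holds; auto liability coverage $1,875,000 < $1,950,000 → not met
10. notices of violation open 2 > 1 → not met
Not met: 8 of 10

8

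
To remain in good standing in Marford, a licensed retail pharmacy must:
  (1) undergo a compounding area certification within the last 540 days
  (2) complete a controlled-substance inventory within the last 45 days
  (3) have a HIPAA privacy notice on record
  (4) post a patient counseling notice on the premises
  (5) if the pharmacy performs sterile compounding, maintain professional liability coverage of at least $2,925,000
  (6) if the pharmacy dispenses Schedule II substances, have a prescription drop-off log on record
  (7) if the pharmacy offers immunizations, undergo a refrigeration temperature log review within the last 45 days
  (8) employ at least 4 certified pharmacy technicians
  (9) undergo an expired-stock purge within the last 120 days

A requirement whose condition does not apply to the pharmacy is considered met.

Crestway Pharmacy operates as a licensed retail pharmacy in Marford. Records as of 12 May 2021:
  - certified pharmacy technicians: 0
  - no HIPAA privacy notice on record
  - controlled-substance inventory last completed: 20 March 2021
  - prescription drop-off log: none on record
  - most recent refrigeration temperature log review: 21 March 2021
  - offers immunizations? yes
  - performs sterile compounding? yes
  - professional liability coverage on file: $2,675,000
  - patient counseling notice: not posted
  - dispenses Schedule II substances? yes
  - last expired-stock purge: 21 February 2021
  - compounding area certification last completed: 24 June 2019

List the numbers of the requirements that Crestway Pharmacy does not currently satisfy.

1, 2, 3, 4, 5, 6, 7, 8

1. compounding area certification 688 days ago vs limit 540 → not met
2. controlled-substance inventory 53 days ago vs limit 45 → not met
3. HIPAA privacy notice absent → not met
4. patient counseling notice absent → not met
5. condition 'performs sterile compounding' holds; professional liability coverage $2,675,000 < $2,925,000 → not met
6. condition 'dispenses Schedule II substances' holds; prescription drop-off log absent → not met
7. condition 'offers immunizations' holds; refrigeration temperature log review 52 days ago vs limit 45 → not met
8. certified pharmacy technicians 0 < 4 → not met
9. expired-stock purge 80 days ago vs limit 120 → met
Not met: 1, 2, 3, 4, 5, 6, 7, 8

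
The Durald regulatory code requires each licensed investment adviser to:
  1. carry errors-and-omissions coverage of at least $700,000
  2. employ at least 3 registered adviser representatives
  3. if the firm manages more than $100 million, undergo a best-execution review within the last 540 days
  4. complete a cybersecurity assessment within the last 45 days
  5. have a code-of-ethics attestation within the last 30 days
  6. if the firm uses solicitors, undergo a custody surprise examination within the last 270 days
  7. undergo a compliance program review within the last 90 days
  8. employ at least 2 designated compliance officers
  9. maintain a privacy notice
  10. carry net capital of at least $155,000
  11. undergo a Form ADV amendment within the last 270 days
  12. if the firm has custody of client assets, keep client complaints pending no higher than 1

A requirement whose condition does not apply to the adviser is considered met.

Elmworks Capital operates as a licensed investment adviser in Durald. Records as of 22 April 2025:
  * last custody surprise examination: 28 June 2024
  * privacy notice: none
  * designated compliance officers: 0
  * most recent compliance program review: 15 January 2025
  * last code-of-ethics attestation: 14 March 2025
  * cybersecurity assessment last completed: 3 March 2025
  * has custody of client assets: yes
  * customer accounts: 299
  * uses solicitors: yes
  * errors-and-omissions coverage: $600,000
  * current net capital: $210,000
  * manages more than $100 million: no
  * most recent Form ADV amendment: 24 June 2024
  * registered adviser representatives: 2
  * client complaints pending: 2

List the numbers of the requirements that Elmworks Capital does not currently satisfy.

1. errors-and-omissions coverage $600,000 < $700,000 → not met
2. registered adviser representatives 2 < 3 → not met
3. condition 'manages more than $100 million' does not hold → requirement n/a → met
4. cybersecurity assessment 50 days ago vs limit 45 → not met
5. code-of-ethics attestation 39 days ago vs limit 30 → not met
6. condition 'uses solicitors' holds; custody surprise examination 298 days ago vs limit 270 → not met
7. compliance program review 97 days ago vs limit 90 → not met
8. designated compliance officers 0 < 2 → not met
9. privacy notice absent → not met
10. net capital $210,000 ≥ $155,000 → met
11. Form ADV amendment 302 days ago vs limit 270 → not met
12. condition 'has custody of client assets' holds; client complaints pending 2 > 1 → not met
Not met: 1, 2, 4, 5, 6, 7, 8, 9, 11, 12

1, 2, 4, 5, 6, 7, 8, 9, 11, 12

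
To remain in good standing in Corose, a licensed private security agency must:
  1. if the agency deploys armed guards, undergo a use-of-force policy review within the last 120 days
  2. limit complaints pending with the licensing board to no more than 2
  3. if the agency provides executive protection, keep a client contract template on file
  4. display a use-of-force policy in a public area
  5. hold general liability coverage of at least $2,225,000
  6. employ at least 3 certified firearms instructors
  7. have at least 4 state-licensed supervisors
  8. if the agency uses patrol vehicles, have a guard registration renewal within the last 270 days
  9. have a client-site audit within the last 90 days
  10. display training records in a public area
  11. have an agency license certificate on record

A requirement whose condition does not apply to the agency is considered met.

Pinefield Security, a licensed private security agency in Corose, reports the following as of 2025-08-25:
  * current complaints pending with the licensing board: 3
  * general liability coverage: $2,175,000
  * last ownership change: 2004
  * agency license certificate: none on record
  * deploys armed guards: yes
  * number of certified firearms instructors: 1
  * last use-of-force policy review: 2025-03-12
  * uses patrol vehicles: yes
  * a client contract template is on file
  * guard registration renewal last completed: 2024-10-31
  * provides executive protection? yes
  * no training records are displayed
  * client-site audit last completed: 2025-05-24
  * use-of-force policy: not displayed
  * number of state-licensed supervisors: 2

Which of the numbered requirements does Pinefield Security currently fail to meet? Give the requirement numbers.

1, 2, 4, 5, 6, 7, 8, 9, 10, 11

1. condition 'deploys armed guards' holds; use-of-force policy review 166 days ago vs limit 120 → not met
2. complaints pending with the licensing board 3 > 2 → not met
3. condition 'provides executive protection' holds; client contract template present → met
4. use-of-force policy absent → not met
5. general liability coverage $2,175,000 < $2,225,000 → not met
6. certified firearms instructors 1 < 3 → not met
7. state-licensed supervisors 2 < 4 → not met
8. condition 'uses patrol vehicles' holds; guard registration renewal 298 days ago vs limit 270 → not met
9. client-site audit 93 days ago vs limit 90 → not met
10. training records absent → not met
11. agency license certificate absent → not met
Not met: 1, 2, 4, 5, 6, 7, 8, 9, 10, 11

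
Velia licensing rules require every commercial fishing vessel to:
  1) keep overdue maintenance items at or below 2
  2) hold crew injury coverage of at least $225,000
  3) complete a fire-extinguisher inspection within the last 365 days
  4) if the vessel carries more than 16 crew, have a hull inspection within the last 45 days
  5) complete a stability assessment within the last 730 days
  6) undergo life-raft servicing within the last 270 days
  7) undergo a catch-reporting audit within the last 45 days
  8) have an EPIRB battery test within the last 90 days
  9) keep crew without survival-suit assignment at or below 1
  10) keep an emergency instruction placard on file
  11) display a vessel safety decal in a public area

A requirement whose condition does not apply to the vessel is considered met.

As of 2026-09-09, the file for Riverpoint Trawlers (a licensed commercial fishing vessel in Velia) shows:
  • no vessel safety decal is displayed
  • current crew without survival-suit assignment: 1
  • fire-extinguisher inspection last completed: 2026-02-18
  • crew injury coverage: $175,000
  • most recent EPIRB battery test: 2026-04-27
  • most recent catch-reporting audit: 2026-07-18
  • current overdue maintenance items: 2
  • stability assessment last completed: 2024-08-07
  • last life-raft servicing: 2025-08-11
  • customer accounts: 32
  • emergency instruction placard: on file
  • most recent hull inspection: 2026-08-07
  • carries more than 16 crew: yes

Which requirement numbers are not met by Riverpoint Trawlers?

1. overdue maintenance items 2 ≤ 2 → met
2. crew injury coverage $175,000 < $225,000 → not met
3. fire-extinguisher inspection 203 days ago vs limit 365 → met
4. condition 'carries more than 16 crew' holds; hull inspection 33 days ago vs limit 45 → met
5. stability assessment 763 days ago vs limit 730 → not met
6. life-raft servicing 394 days ago vs limit 270 → not met
7. catch-reporting audit 53 days ago vs limit 45 → not met
8. EPIRB battery test 135 days ago vs limit 90 → not met
9. crew without survival-suit assignment 1 ≤ 1 → met
10. emergency instruction placard present → met
11. vessel safety decal absent → not met
Not met: 2, 5, 6, 7, 8, 11

2, 5, 6, 7, 8, 11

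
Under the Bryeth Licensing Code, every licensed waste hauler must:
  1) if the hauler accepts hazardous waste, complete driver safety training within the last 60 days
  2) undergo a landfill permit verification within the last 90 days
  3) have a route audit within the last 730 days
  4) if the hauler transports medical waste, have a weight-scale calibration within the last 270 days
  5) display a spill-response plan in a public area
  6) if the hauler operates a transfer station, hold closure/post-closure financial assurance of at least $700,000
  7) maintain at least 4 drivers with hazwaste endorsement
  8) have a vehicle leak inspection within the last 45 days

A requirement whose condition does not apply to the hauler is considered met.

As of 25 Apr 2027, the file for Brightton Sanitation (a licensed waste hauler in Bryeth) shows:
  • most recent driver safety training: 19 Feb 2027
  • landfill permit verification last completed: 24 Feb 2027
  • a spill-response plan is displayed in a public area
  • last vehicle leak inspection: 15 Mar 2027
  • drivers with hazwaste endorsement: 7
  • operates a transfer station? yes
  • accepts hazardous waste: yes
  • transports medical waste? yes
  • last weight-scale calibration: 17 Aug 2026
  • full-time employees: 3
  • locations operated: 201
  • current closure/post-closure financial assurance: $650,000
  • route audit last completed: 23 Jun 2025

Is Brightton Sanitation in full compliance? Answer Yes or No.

1. condition 'accepts hazardous waste' holds; driver safety training 65 days ago vs limit 60 → not met
2. landfill permit verification 60 days ago vs limit 90 → met
3. route audit 671 days ago vs limit 730 → met
4. condition 'transports medical waste' holds; weight-scale calibration 251 days ago vs limit 270 → met
5. spill-response plan present → met
6. condition 'operates a transfer station' holds; closure/post-closure financial assurance $650,000 < $700,000 → not met
7. drivers with hazwaste endorsement 7 ≥ 4 → met
8. vehicle leak inspection 41 days ago vs limit 45 → met
Not met: 1, 6

No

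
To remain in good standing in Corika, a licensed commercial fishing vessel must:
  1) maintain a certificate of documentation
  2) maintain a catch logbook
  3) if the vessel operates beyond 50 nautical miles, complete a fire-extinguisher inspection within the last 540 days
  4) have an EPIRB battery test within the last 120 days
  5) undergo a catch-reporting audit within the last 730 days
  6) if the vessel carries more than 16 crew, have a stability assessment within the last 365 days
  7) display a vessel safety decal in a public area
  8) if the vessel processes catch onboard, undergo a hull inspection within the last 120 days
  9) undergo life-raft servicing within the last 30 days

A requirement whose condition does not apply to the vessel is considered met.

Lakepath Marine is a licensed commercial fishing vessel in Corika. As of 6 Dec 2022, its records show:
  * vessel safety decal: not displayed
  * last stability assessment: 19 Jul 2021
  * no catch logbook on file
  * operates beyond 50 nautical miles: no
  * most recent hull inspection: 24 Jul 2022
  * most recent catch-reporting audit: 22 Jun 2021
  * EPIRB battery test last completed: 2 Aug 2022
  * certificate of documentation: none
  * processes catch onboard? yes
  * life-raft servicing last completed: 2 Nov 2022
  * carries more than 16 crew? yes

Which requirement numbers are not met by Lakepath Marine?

1. certificate of documentation absent → not met
2. catch logbook absent → not met
3. condition 'operates beyond 50 nautical miles' does not hold → requirement n/a → met
4. EPIRB battery test 126 days ago vs limit 120 → not met
5. catch-reporting audit 532 days ago vs limit 730 → met
6. condition 'carries more than 16 crew' holds; stability assessment 505 days ago vs limit 365 → not met
7. vessel safety decal absent → not met
8. condition 'processes catch onboard' holds; hull inspection 135 days ago vs limit 120 → not met
9. life-raft servicing 34 days ago vs limit 30 → not met
Not met: 1, 2, 4, 6, 7, 8, 9

1, 2, 4, 6, 7, 8, 9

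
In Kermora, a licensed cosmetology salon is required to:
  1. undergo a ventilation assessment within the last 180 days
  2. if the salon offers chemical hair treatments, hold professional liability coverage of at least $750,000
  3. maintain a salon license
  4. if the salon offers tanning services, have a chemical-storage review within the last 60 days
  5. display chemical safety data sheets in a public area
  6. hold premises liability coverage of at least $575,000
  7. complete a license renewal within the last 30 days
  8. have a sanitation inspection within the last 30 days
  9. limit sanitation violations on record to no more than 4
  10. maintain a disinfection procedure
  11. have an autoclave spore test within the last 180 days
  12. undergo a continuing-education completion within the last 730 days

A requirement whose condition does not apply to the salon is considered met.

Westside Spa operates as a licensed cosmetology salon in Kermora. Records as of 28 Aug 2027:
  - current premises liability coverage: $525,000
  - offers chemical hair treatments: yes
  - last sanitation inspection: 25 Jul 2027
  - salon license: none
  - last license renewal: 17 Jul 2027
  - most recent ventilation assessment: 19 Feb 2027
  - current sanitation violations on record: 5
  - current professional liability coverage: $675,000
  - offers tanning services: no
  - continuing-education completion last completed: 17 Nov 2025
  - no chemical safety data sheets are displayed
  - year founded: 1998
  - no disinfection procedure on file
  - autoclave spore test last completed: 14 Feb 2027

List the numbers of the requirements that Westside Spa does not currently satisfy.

1, 2, 3, 5, 6, 7, 8, 9, 10, 11

1. ventilation assessment 190 days ago vs limit 180 → not met
2. condition 'offers chemical hair treatments' holds; professional liability coverage $675,000 < $750,000 → not met
3. salon license absent → not met
4. condition 'offers tanning services' does not hold → requirement n/a → met
5. chemical safety data sheets absent → not met
6. premises liability coverage $525,000 < $575,000 → not met
7. license renewal 42 days ago vs limit 30 → not met
8. sanitation inspection 34 days ago vs limit 30 → not met
9. sanitation violations on record 5 > 4 → not met
10. disinfection procedure absent → not met
11. autoclave spore test 195 days ago vs limit 180 → not met
12. continuing-education completion 649 days ago vs limit 730 → met
Not met: 1, 2, 3, 5, 6, 7, 8, 9, 10, 11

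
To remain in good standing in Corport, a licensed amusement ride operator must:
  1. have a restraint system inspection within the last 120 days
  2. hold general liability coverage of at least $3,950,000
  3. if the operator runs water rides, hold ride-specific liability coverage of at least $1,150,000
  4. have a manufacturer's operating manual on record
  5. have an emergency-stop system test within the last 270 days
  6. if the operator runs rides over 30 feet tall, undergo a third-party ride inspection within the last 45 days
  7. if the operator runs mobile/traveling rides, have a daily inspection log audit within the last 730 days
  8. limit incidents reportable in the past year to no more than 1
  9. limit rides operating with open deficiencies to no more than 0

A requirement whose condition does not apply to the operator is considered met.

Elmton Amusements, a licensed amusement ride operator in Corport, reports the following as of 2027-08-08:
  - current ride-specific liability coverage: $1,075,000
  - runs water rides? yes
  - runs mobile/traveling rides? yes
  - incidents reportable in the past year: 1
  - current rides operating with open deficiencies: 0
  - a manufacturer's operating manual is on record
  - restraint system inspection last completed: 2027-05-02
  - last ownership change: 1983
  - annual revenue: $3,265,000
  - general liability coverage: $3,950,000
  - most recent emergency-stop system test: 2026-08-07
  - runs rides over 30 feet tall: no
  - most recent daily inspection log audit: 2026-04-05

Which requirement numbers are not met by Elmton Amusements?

1. restraint system inspection 98 days ago vs limit 120 → met
2. general liability coverage $3,950,000 ≥ $3,950,000 → met
3. condition 'runs water rides' holds; ride-specific liability coverage $1,075,000 < $1,150,000 → not met
4. manufacturer's operating manual present → met
5. emergency-stop system test 366 days ago vs limit 270 → not met
6. condition 'runs rides over 30 feet tall' does not hold → requirement n/a → met
7. condition 'runs mobile/traveling rides' holds; daily inspection log audit 490 days ago vs limit 730 → met
8. incidents reportable in the past year 1 ≤ 1 → met
9. rides operating with open deficiencies 0 ≤ 0 → met
Not met: 3, 5

3, 5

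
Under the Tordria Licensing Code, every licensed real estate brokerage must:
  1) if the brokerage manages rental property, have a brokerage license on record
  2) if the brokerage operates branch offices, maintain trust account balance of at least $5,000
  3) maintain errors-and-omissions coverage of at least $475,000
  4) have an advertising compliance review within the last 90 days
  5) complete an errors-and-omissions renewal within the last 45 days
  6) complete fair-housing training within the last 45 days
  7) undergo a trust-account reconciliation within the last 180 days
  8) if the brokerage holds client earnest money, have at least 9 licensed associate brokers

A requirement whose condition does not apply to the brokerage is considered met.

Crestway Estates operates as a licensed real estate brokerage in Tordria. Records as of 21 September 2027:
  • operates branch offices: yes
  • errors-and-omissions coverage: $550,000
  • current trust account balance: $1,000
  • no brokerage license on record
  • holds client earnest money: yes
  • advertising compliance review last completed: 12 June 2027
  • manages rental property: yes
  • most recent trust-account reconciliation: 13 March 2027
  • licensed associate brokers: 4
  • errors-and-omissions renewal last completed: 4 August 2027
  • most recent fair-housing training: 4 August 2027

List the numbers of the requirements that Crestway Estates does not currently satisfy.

1. condition 'manages rental property' holds; brokerage license absent → not met
2. condition 'operates branch offices' holds; trust account balance $1,000 < $5,000 → not met
3. errors-and-omissions coverage $550,000 ≥ $475,000 → met
4. advertising compliance review 101 days ago vs limit 90 → not met
5. errors-and-omissions renewal 48 days ago vs limit 45 → not met
6. fair-housing training 48 days ago vs limit 45 → not met
7. trust-account reconciliation 192 days ago vs limit 180 → not met
8. condition 'holds client earnest money' holds; licensed associate brokers 4 < 9 → not met
Not met: 1, 2, 4, 5, 6, 7, 8

1, 2, 4, 5, 6, 7, 8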